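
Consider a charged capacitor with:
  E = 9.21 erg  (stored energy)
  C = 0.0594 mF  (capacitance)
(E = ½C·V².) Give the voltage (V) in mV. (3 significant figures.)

176 mV

Rearranging: V = √(2E/C).
E = 9.21 erg = 9.210×10^-7 J; C = 0.0594 mF = 5.940×10^-5 F.
V = 0.1761 V  (the unit combination reduces to kg·m²/(A·s³) = V)
0.1761 V × (1 mV / 0.001000 V) = 176.1 mV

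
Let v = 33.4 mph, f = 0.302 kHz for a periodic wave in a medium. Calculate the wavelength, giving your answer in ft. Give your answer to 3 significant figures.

0.162 ft

Rearranging v = f·λ for λ: λ = v/f.
v = 33.4 mph = 14.93 m/s; f = 0.302 kHz = 302.0 Hz.
λ = 0.04944 m
0.04944 m × (1 ft / 0.3048 m) = 0.1622 ft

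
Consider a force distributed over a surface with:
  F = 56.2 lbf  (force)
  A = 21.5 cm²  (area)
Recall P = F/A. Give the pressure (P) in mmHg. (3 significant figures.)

872 mmHg

P is given directly by: P = F/A.
F = 56.2 lbf = 250.0 N; A = 21.5 cm² = 0.002150 m².
P = 1.163×10^5 Pa
1.163×10^5 Pa × (1 mmHg / 133.3 Pa) = 872.1 mmHg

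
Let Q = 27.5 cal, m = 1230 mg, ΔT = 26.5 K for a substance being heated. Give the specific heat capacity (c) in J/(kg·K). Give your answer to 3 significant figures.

3530 J/(kg·K)

Rearranging: c = Q/(m·ΔT).
Q = 27.5 cal = 115.1 J; m = 1230 mg = 0.001230 kg; ΔT = 26.5 K.
c = 3530 J/(kg·K)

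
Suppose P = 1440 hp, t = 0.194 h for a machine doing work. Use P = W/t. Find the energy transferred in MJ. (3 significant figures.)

750 MJ

Rearranging P = W/t for W: W = P·t.
P = 1440 hp = 1.074×10^6 W; t = 0.194 h = 698.4 s.
W = 7.499×10^8 J  (the unit combination reduces to kg·m²/s² = J)
7.499×10^8 J × (1 MJ / 1.000×10^6 J) = 749.9 MJ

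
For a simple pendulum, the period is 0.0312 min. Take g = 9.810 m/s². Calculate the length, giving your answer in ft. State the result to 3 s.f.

Solving T = 2π√(L/g) for L: L = g·(T/2π)².
T = 0.0312 min = 1.872 s; g = 9.810 m/s².
L = 0.8708 m
0.8708 m × (1 ft / 0.3048 m) = 2.857 ft

2.86 ft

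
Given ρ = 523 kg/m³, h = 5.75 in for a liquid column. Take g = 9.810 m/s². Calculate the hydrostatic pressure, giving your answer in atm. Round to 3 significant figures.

Directly: P = ρgh.
ρ = 523 kg/m³; h = 5.75 in = 0.1460 m; g = 9.810 m/s².
P = 749.3 Pa
749.3 Pa × (1 atm / 1.013×10^5 Pa) = 0.007395 atm

0.00740 atm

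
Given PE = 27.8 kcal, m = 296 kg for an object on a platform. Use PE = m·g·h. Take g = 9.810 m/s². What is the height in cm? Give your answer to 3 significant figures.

Rearranging PE = m·g·h for h: h = PE/(m·g).
PE = 27.8 kcal = 1.163×10^5 J; m = 296 kg; g = 9.810 m/s².
h = 40.06 m
40.06 m × (1 cm / 0.01000 m) = 4006 cm

4010 cm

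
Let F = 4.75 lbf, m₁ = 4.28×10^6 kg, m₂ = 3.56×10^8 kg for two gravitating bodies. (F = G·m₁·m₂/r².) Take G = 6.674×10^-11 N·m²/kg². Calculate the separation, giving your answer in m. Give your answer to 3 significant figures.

From Newton's law of gravitation: r = √(G·m₁m₂/F).
F = 4.75 lbf = 21.13 N; m₁ = 4.28×10^6 kg; m₂ = 3.56×10^8 kg; G = 6.674×10^-11 N·m²/kg².
r = 69.37 m

69.4 m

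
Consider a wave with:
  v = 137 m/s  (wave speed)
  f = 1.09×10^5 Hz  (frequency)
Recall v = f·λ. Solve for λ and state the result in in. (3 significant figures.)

Rearranging: λ = v/f.
v = 137 m/s; f = 1.09×10^5 Hz.
λ = 0.001257 m
0.001257 m × (1 in / 0.02540 m) = 0.04948 in

0.0495 in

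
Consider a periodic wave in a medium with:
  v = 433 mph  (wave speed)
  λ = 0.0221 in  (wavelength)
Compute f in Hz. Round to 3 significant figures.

Rearranging v = f·λ for f: f = v/λ.
v = 433 mph = 193.6 m/s; λ = 0.0221 in = 5.613×10^-4 m.
f = 3.448×10^5 Hz

3.45×10^5 Hz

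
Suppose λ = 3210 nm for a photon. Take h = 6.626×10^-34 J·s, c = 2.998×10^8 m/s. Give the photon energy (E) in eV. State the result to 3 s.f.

0.386 eV

Directly: E = hc/λ.
λ = 3210 nm = 3.210×10^-6 m; h = 6.626×10^-34 J·s; c = 2.998×10^8 m/s.
E = 6.188×10^-20 J
6.188×10^-20 J × (1 eV / 1.602×10^-19 J) = 0.3862 eV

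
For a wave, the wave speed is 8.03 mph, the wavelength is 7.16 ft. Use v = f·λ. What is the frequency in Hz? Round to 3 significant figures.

Rearranging v = f·λ for f: f = v/λ.
v = 8.03 mph = 3.590 m/s; λ = 7.16 ft = 2.182 m.
f = 1.645 Hz

1.64 Hz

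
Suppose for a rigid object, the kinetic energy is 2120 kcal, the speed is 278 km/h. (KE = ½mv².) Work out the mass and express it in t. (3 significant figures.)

2.97 t

Rearranging KE = ½mv² for m: m = 2·KE/v².
KE = 2120 kcal = 8.870×10^6 J; v = 278 km/h = 77.22 m/s.
m = 2975 kg
2975 kg × (1 t / 1000 kg) = 2.975 t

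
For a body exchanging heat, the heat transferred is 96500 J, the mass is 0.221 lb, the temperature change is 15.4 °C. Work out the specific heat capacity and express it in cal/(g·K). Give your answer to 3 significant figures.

14.9 cal/(g·K)

Solving Q = m·c·ΔT for c: c = Q/(m·ΔT).
Q = 96500 J; m = 0.221 lb = 0.1002 kg; ΔT = 15.4 °C = 15.40 K.
c = 62510 J/(kg·K)
62510 J/(kg·K) × (1 cal/(g·K) / 4184 J/(kg·K)) = 14.94 cal/(g·K)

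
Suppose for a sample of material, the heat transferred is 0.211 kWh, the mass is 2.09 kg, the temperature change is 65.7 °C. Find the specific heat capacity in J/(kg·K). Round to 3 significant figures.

5530 J/(kg·K)

Rearranging: c = Q/(m·ΔT).
Q = 0.211 kWh = 7.596×10^5 J; m = 2.09 kg; ΔT = 65.7 °C = 65.70 K.
c = 5532 J/(kg·K)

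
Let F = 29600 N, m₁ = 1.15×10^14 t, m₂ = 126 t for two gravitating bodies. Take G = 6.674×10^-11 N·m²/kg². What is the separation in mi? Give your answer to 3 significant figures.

3.55 mi

From Newton's law of gravitation: r = √(G·m₁m₂/F).
F = 29600 N; m₁ = 1.15×10^14 t = 1.150×10^17 kg; m₂ = 126 t = 1.260×10^5 kg; G = 6.674×10^-11 N·m²/kg².
r = 5716 m
5716 m × (1 mi / 1609 m) = 3.552 mi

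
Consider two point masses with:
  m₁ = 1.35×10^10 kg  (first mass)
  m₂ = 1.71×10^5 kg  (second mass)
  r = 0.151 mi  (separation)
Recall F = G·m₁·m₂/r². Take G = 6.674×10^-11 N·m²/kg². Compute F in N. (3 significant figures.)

From Newton's law of gravitation: F = Gm₁m₂/r².
m₁ = 1.35×10^10 kg; m₂ = 1.71×10^5 kg; r = 0.151 mi = 243.0 m; G = 6.674×10^-11 N·m²/kg².
F = 2.609 N

2.61 N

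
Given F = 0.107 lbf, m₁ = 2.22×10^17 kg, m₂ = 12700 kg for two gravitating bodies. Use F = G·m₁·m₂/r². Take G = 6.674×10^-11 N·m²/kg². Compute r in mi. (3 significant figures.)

391 mi

Solving F = G·m₁·m₂/r² for r: r = √(G·m₁m₂/F).
F = 0.107 lbf = 0.4760 N; m₁ = 2.22×10^17 kg; m₂ = 12700 kg; G = 6.674×10^-11 N·m²/kg².
r = 6.288×10^5 m
6.288×10^5 m × (1 mi / 1609 m) = 390.7 mi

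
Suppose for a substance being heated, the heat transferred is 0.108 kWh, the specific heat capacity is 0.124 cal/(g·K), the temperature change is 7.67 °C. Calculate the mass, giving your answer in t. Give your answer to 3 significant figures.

0.0977 t

Solving Q = m·c·ΔT for m: m = Q/(c·ΔT).
Q = 0.108 kWh = 3.888×10^5 J; c = 0.124 cal/(g·K) = 518.8 J/(kg·K); ΔT = 7.67 °C = 7.670 K.
m = 97.71 kg
97.71 kg × (1 t / 1000 kg) = 0.09771 t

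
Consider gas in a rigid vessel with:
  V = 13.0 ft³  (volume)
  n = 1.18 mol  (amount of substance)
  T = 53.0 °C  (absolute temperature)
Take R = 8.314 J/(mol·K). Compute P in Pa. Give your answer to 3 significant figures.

8690 Pa

From the ideal-gas law: P = nRT/V.
V = 13.0 ft³ = 0.3681 m³; n = 1.18 mol; T = 53.0 °C = 326.1 K; R = 8.314 J/(mol·K).
P = 8692 Pa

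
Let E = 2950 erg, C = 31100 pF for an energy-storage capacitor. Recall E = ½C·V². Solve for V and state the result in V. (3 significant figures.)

Rearranging: V = √(2E/C).
E = 2950 erg = 2.950×10^-4 J; C = 31100 pF = 3.110×10^-8 F.
V = 137.7 V

138 V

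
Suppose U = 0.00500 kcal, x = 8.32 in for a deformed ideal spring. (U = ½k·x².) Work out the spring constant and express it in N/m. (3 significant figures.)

937 N/m

Rearranging: k = 2U/x².
U = 0.00500 kcal = 20.92 J; x = 8.32 in = 0.2113 m.
k = 936.9 N/m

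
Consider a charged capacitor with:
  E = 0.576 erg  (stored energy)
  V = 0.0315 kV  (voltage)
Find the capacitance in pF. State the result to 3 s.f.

116 pF

Rearranging E = ½C·V² for C: C = 2E/V².
E = 0.576 erg = 5.760×10^-8 J; V = 0.0315 kV = 31.50 V.
C = 1.161×10^-10 F
1.161×10^-10 F × (1 pF / 1.000×10^-12 F) = 116.1 pF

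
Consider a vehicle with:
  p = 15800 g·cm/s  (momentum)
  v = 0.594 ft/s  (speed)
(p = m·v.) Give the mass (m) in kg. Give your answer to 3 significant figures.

Solving p = m·v for m: m = p/v.
p = 15800 g·cm/s = 0.1580 kg·m/s; v = 0.594 ft/s = 0.1811 m/s.
m = 0.8727 kg

0.873 kg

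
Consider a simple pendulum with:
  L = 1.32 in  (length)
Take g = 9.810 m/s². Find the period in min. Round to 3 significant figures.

0.00612 min

Directly: T = 2π√(L/g).
L = 1.32 in = 0.03353 m; g = 9.810 m/s².
T = 0.3673 s
0.3673 s × (1 min / 60.00 s) = 0.006122 min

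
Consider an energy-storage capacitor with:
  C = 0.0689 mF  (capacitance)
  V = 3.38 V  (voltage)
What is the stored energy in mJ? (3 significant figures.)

Directly: E = ½CV².
C = 0.0689 mF = 6.890×10^-5 F; V = 3.38 V.
E = 3.936×10^-4 J  (the unit combination reduces to kg·m²/s² = J)
3.936×10^-4 J × (1 mJ / 0.001000 J) = 0.3936 mJ

0.394 mJ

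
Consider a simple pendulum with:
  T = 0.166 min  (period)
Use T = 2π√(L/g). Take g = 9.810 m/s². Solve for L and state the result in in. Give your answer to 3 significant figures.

Solving T = 2π√(L/g) for L: L = g·(T/2π)².
T = 0.166 min = 9.960 s; g = 9.810 m/s².
L = 24.65 m
24.65 m × (1 in / 0.02540 m) = 970.5 in

970 in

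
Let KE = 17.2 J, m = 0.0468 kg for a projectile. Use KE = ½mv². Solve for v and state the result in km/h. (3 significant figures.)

Rearranging KE = ½mv² for v: v = √(2·KE/m).
KE = 17.2 J; m = 0.0468 kg.
v = 27.11 m/s
27.11 m/s × (1 km/h / 0.2778 m/s) = 97.60 km/h

97.6 km/h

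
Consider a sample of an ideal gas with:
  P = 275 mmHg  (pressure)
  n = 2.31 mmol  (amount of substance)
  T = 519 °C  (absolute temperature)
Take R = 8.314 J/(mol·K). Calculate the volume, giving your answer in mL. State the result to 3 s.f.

Rearranging PV = nRT for V: V = nRT/P.
P = 275 mmHg = 36664 Pa; n = 2.31 mmol = 0.002310 mol; T = 519 °C = 792.1 K; R = 8.314 J/(mol·K).
V = 4.149×10^-4 m³
4.149×10^-4 m³ × (1 mL / 1.000×10^-6 m³) = 414.9 mL

415 mL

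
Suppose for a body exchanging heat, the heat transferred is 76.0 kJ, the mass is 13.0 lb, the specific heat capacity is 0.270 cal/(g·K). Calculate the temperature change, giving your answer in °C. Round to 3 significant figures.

Rearranging: ΔT = Q/(m·c).
Q = 76.0 kJ = 76000 J; m = 13.0 lb = 5.897 kg; c = 0.270 cal/(g·K) = 1130 J/(kg·K).
ΔT = 11.41 K
Since 1 °C = 1 K, 11.41 °C.

11.4 °C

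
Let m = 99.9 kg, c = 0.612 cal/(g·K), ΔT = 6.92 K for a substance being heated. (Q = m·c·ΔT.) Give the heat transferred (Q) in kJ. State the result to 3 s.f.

Directly: Q = mcΔT.
m = 99.9 kg; c = 0.612 cal/(g·K) = 2561 J/(kg·K); ΔT = 6.92 K.
Q = 1.770×10^6 J  (the unit combination reduces to kg·m²/s² = J)
1.770×10^6 J × (1 kJ / 1000 J) = 1770 kJ

1770 kJ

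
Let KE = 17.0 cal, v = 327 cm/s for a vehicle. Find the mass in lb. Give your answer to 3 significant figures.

Solving KE = ½mv² for m: m = 2·KE/v².
KE = 17.0 cal = 71.13 J; v = 327 cm/s = 3.270 m/s.
m = 13.30 kg
13.30 kg × (1 lb / 0.4536 kg) = 29.33 lb

29.3 lb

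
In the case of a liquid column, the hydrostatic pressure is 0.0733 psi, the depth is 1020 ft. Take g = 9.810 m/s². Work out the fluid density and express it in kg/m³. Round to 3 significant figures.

0.166 kg/m³

Rearranging P = ρ·g·h for ρ: ρ = P/(g·h).
P = 0.0733 psi = 505.4 Pa; h = 1020 ft = 310.9 m; g = 9.810 m/s².
ρ = 0.1657 kg/m³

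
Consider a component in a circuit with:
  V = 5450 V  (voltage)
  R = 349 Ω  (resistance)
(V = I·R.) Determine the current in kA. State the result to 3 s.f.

Solving V = I·R for I: I = V/R.
V = 5450 V; R = 349 Ω.
I = 15.62 A
15.62 A × (1 kA / 1000 A) = 0.01562 kA

0.0156 kA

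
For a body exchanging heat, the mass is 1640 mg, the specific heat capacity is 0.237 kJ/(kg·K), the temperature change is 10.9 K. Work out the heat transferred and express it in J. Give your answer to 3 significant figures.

Q is given directly by: Q = mcΔT.
m = 1640 mg = 0.001640 kg; c = 0.237 kJ/(kg·K) = 237.0 J/(kg·K); ΔT = 10.9 K.
Q = 4.237 J

4.24 J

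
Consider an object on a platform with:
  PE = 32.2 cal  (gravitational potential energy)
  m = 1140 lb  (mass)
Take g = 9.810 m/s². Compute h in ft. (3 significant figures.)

Solving PE = m·g·h for h: h = PE/(m·g).
PE = 32.2 cal = 134.7 J; m = 1140 lb = 517.1 kg; g = 9.810 m/s².
h = 0.02656 m
0.02656 m × (1 ft / 0.3048 m) = 0.08714 ft

0.0871 ft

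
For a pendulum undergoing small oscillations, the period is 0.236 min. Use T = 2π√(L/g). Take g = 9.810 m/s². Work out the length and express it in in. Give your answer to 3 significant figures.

Rearranging T = 2π√(L/g) for L: L = g·(T/2π)².
T = 0.236 min = 14.16 s; g = 9.810 m/s².
L = 49.82 m
49.82 m × (1 in / 0.02540 m) = 1962 in

1960 in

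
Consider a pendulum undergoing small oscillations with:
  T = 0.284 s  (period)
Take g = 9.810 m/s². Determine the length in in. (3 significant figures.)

0.789 in

Rearranging T = 2π√(L/g) for L: L = g·(T/2π)².
T = 0.284 s; g = 9.810 m/s².
L = 0.02004 m
0.02004 m × (1 in / 0.02540 m) = 0.7891 in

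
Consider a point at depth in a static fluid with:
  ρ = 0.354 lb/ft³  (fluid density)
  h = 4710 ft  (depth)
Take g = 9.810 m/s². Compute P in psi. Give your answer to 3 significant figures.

11.6 psi

Directly: P = ρgh.
ρ = 0.354 lb/ft³ = 5.671 kg/m³; h = 4710 ft = 1436 m; g = 9.810 m/s².
P = 79860 Pa  (the unit combination reduces to kg/(m·s²) = Pa)
79860 Pa × (1 psi / 6895 Pa) = 11.58 psi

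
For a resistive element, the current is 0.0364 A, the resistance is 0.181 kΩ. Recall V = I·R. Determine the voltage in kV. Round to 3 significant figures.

Directly: V = IR.
I = 0.0364 A; R = 0.181 kΩ = 181.0 Ω.
V = 6.588 V  (the unit combination reduces to kg·m²/(A·s³) = V)
6.588 V × (1 kV / 1000 V) = 0.006588 kV

0.00659 kV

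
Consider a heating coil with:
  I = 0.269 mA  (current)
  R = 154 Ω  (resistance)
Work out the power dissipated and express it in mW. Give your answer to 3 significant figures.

0.0111 mW

P is given directly by: P = I²R.
I = 0.269 mA = 2.690×10^-4 A; R = 154 Ω.
P = 1.114×10^-5 W  (the unit combination reduces to kg·m²/s³ = W)
1.114×10^-5 W × (1 mW / 0.001000 W) = 0.01114 mW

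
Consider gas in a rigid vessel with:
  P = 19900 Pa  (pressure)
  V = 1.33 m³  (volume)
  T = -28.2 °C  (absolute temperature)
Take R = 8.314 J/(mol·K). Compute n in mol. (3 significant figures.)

13.0 mol

Rearranging: n = PV/(RT).
P = 19900 Pa; V = 1.33 m³; T = -28.2 °C = 244.9 K; R = 8.314 J/(mol·K).
n = 13.00 mol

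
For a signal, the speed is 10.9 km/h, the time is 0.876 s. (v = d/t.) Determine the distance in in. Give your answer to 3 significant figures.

104 in

Rearranging v = d/t for d: d = v·t.
v = 10.9 km/h = 3.028 m/s; t = 0.876 s.
d = 2.652 m
2.652 m × (1 in / 0.02540 m) = 104.4 in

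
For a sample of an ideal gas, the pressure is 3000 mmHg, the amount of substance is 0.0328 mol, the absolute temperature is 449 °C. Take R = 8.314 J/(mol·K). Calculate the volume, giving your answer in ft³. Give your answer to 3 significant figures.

From the ideal-gas law: V = nRT/P.
P = 3000 mmHg = 4.000×10^5 Pa; n = 0.0328 mol; T = 449 °C = 722.1 K; R = 8.314 J/(mol·K).
V = 4.924×10^-4 m³
4.924×10^-4 m³ × (1 ft³ / 0.02832 m³) = 0.01739 ft³

0.0174 ft³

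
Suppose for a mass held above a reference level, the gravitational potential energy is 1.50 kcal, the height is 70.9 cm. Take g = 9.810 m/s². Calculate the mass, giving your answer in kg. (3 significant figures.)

Solving PE = m·g·h for m: m = PE/(g·h).
PE = 1.50 kcal = 6276 J; h = 70.9 cm = 0.7090 m; g = 9.810 m/s².
m = 902.3 kg

902 kg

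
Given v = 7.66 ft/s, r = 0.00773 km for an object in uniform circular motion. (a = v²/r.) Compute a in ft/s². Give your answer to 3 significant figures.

2.31 ft/s²

Directly: a = v²/r.
v = 7.66 ft/s = 2.335 m/s; r = 0.00773 km = 7.730 m.
a = 0.7052 m/s²
0.7052 m/s² × (1 ft/s² / 0.3048 m/s²) = 2.314 ft/s²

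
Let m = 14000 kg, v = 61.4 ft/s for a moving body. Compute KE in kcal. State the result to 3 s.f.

Directly: KE = ½mv².
m = 14000 kg; v = 61.4 ft/s = 18.71 m/s.
KE = 2.452×10^6 J
2.452×10^6 J × (1 kcal / 4184 J) = 586.0 kcal

586 kcal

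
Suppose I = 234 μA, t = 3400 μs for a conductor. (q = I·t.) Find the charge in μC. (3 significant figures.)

Directly: q = It.
I = 234 μA = 2.340×10^-4 A; t = 3400 μs = 0.003400 s.
q = 7.956×10^-7 C
7.956×10^-7 C × (1 μC / 1.000×10^-6 C) = 0.7956 μC

0.796 μC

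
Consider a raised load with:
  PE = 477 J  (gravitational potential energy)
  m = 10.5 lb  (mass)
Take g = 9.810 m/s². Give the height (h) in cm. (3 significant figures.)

Rearranging PE = m·g·h for h: h = PE/(m·g).
PE = 477 J; m = 10.5 lb = 4.763 kg; g = 9.810 m/s².
h = 10.21 m
10.21 m × (1 cm / 0.01000 m) = 1021 cm

1020 cm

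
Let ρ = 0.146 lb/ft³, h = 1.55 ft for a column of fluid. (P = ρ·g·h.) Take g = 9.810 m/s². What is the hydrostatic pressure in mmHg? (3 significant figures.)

Directly: P = ρgh.
ρ = 0.146 lb/ft³ = 2.339 kg/m³; h = 1.55 ft = 0.4724 m; g = 9.810 m/s².
P = 10.84 Pa  (the unit combination reduces to kg/(m·s²) = Pa)
10.84 Pa × (1 mmHg / 133.3 Pa) = 0.08130 mmHg

0.0813 mmHg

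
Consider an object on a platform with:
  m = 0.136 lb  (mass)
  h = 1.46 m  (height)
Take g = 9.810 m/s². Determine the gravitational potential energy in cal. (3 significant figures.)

0.211 cal

Directly: PE = mgh.
m = 0.136 lb = 0.06169 kg; h = 1.46 m; g = 9.810 m/s².
PE = 0.8835 J
0.8835 J × (1 cal / 4.184 J) = 0.2112 cal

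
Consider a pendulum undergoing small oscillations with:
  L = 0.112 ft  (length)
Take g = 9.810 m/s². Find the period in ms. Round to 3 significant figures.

371 ms

T is given directly by: T = 2π√(L/g).
L = 0.112 ft = 0.03414 m; g = 9.810 m/s².
T = 0.3706 s
0.3706 s × (1 ms / 0.001000 s) = 370.6 ms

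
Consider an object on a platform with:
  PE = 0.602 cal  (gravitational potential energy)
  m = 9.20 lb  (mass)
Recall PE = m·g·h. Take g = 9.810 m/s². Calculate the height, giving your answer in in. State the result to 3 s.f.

Solving PE = m·g·h for h: h = PE/(m·g).
PE = 0.602 cal = 2.519 J; m = 9.20 lb = 4.173 kg; g = 9.810 m/s².
h = 0.06153 m
0.06153 m × (1 in / 0.02540 m) = 2.422 in

2.42 in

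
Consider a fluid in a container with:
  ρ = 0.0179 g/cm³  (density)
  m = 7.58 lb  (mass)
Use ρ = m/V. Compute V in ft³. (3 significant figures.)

6.78 ft³

Rearranging ρ = m/V for V: V = m/ρ.
ρ = 0.0179 g/cm³ = 17.90 kg/m³; m = 7.58 lb = 3.438 kg.
V = 0.1921 m³
0.1921 m³ × (1 ft³ / 0.02832 m³) = 6.783 ft³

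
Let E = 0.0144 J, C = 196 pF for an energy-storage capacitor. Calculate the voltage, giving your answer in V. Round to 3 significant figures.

12100 V

Solving E = ½C·V² for V: V = √(2E/C).
E = 0.0144 J; C = 196 pF = 1.960×10^-10 F.
V = 12122 V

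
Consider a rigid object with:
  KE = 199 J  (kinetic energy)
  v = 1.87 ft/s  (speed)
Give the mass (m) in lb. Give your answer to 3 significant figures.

Rearranging KE = ½mv² for m: m = 2·KE/v².
KE = 199 J; v = 1.87 ft/s = 0.5700 m/s.
m = 1225 kg
1225 kg × (1 lb / 0.4536 kg) = 2701 lb

2700 lb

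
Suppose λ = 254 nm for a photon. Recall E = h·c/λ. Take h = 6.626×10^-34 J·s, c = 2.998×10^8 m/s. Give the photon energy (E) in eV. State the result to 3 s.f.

E is given directly by: E = hc/λ.
λ = 254 nm = 2.540×10^-7 m; h = 6.626×10^-34 J·s; c = 2.998×10^8 m/s.
E = 7.821×10^-19 J
7.821×10^-19 J × (1 eV / 1.602×10^-19 J) = 4.881 eV

4.88 eV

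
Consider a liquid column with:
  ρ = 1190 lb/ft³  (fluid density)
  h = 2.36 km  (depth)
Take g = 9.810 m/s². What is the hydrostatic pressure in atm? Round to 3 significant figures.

Directly: P = ρgh.
ρ = 1190 lb/ft³ = 19062 kg/m³; h = 2.36 km = 2360 m; g = 9.810 m/s².
P = 4.413×10^8 Pa
4.413×10^8 Pa × (1 atm / 1.013×10^5 Pa) = 4355 atm

4360 atm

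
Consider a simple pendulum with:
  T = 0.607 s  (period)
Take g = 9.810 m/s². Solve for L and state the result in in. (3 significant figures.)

3.60 in

Rearranging T = 2π√(L/g) for L: L = g·(T/2π)².
T = 0.607 s; g = 9.810 m/s².
L = 0.09156 m
0.09156 m × (1 in / 0.02540 m) = 3.605 in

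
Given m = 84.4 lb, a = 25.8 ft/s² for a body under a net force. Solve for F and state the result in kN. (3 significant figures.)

From Newton's second law: F = m·a.
m = 84.4 lb = 38.28 kg; a = 25.8 ft/s² = 7.864 m/s².
F = 301.1 N  (the unit combination reduces to kg·m/s² = N)
301.1 N × (1 kN / 1000 N) = 0.3011 kN

0.301 kN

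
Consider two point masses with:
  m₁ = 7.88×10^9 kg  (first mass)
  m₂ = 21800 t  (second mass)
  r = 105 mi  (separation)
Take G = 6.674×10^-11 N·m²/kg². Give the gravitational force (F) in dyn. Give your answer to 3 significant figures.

40.2 dyn

Directly: F = Gm₁m₂/r².
m₁ = 7.88×10^9 kg; m₂ = 21800 t = 2.180×10^7 kg; r = 105 mi = 1.690×10^5 m; G = 6.674×10^-11 N·m²/kg².
F = 4.015×10^-4 N
4.015×10^-4 N × (1 dyn / 1.000×10^-5 N) = 40.15 dyn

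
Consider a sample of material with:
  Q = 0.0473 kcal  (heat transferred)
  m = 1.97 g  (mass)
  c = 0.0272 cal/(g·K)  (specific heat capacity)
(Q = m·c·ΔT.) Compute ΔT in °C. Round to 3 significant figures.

Rearranging Q = m·c·ΔT for ΔT: ΔT = Q/(m·c).
Q = 0.0473 kcal = 197.9 J; m = 1.97 g = 0.001970 kg; c = 0.0272 cal/(g·K) = 113.8 J/(kg·K).
ΔT = 882.7 K
Since 1 °C = 1 K, 882.7 °C.

883 °C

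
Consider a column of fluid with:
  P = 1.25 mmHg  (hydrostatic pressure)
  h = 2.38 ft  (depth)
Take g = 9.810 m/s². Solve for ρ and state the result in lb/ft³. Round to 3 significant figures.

1.46 lb/ft³

Solving P = ρ·g·h for ρ: ρ = P/(g·h).
P = 1.25 mmHg = 166.7 Pa; h = 2.38 ft = 0.7254 m; g = 9.810 m/s².
ρ = 23.42 kg/m³
23.42 kg/m³ × (1 lb/ft³ / 16.02 kg/m³) = 1.462 lb/ft³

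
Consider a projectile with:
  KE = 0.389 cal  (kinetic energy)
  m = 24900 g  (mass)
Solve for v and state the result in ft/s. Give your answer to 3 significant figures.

1.19 ft/s

Solving KE = ½mv² for v: v = √(2·KE/m).
KE = 0.389 cal = 1.628 J; m = 24900 g = 24.90 kg.
v = 0.3616 m/s
0.3616 m/s × (1 ft/s / 0.3048 m/s) = 1.186 ft/s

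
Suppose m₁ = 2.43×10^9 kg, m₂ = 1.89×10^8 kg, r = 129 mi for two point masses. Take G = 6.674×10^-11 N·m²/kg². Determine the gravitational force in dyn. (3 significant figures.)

71.1 dyn

F is given directly by: F = Gm₁m₂/r².
m₁ = 2.43×10^9 kg; m₂ = 1.89×10^8 kg; r = 129 mi = 2.076×10^5 m; G = 6.674×10^-11 N·m²/kg².
F = 7.112×10^-4 N
7.112×10^-4 N × (1 dyn / 1.000×10^-5 N) = 71.12 dyn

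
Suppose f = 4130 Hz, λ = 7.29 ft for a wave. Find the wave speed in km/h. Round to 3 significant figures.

Directly: v = fλ.
f = 4130 Hz; λ = 7.29 ft = 2.222 m.
v = 9177 m/s
9177 m/s × (1 km/h / 0.2778 m/s) = 33037 km/h

33000 km/h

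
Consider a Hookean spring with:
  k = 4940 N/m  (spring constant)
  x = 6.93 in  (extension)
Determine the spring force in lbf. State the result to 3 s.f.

195 lbf

From Hooke's law: F = kx.
k = 4940 N/m; x = 6.93 in = 0.1760 m.
F = 869.5 N
869.5 N × (1 lbf / 4.448 N) = 195.5 lbf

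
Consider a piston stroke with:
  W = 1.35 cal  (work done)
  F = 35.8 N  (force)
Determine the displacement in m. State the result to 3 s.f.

Rearranging W = F·d for d: d = W/F.
W = 1.35 cal = 5.648 J; F = 35.8 N.
d = 0.1578 m

0.158 m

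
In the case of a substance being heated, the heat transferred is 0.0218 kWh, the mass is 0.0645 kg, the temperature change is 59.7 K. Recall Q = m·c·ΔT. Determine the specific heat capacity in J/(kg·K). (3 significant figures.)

20400 J/(kg·K)

Solving Q = m·c·ΔT for c: c = Q/(m·ΔT).
Q = 0.0218 kWh = 78480 J; m = 0.0645 kg; ΔT = 59.7 K.
c = 20381 J/(kg·K)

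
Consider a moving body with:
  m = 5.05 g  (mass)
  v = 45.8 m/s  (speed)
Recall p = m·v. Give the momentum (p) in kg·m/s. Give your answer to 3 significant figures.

0.231 kg·m/s

Directly: p = mv.
m = 5.05 g = 0.005050 kg; v = 45.8 m/s.
p = 0.2313 kg·m/s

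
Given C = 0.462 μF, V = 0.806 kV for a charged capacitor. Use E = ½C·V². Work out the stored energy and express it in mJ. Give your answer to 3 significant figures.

Directly: E = ½CV².
C = 0.462 μF = 4.620×10^-7 F; V = 0.806 kV = 806.0 V.
E = 0.1501 J  (the unit combination reduces to kg·m²/s² = J)
0.1501 J × (1 mJ / 0.001000 J) = 150.1 mJ

150 mJ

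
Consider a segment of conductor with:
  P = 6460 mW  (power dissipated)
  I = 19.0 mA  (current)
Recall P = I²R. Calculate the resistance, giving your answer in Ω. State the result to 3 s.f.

Solving P = I²R for R: R = P/I².
P = 6460 mW = 6.460 W; I = 19.0 mA = 0.01900 A.
R = 17895 Ω

17900 Ω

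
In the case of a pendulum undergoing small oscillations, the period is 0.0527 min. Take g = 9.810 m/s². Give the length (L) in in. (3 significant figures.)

97.8 in

Solving T = 2π√(L/g) for L: L = g·(T/2π)².
T = 0.0527 min = 3.162 s; g = 9.810 m/s².
L = 2.484 m
2.484 m × (1 in / 0.02540 m) = 97.81 in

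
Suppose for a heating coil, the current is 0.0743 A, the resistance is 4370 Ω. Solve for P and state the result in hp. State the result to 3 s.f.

Directly: P = I²R.
I = 0.0743 A; R = 4370 Ω.
P = 24.12 W  (the unit combination reduces to kg·m²/s³ = W)
24.12 W × (1 hp / 745.7 W) = 0.03235 hp

0.0324 hp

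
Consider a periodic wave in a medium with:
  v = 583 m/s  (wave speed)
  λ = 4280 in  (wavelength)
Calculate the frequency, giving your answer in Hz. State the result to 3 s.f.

5.36 Hz

Rearranging v = f·λ for f: f = v/λ.
v = 583 m/s; λ = 4280 in = 108.7 m.
f = 5.363 Hz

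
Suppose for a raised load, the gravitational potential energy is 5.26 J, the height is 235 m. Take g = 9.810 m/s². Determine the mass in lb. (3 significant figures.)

Solving PE = m·g·h for m: m = PE/(g·h).
PE = 5.26 J; h = 235 m; g = 9.810 m/s².
m = 0.002282 kg
0.002282 kg × (1 lb / 0.4536 kg) = 0.005030 lb

0.00503 lb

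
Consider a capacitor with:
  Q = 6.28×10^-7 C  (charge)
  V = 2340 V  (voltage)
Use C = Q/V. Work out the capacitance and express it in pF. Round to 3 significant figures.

C is given directly by: C = Q/V.
Q = 6.28×10^-7 C; V = 2340 V.
C = 2.684×10^-10 F
2.684×10^-10 F × (1 pF / 1.000×10^-12 F) = 268.4 pF

268 pF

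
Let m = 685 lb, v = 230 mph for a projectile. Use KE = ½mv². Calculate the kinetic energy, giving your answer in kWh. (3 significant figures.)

Directly: KE = ½mv².
m = 685 lb = 310.7 kg; v = 230 mph = 102.8 m/s.
KE = 1.642×10^6 J
1.642×10^6 J × (1 kWh / 3.600×10^6 J) = 0.4562 kWh

0.456 kWh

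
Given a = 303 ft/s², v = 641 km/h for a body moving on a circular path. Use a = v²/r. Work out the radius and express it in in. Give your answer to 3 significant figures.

13500 in

Rearranging a = v²/r for r: r = v²/a.
a = 303 ft/s² = 92.35 m/s²; v = 641 km/h = 178.1 m/s.
r = 343.3 m
343.3 m × (1 in / 0.02540 m) = 13515 in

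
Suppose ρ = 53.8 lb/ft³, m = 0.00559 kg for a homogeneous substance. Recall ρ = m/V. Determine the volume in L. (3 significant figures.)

Rearranging ρ = m/V for V: V = m/ρ.
ρ = 53.8 lb/ft³ = 861.8 kg/m³; m = 0.00559 kg.
V = 6.486×10^-6 m³
6.486×10^-6 m³ × (1 L / 0.001000 m³) = 0.006486 L

0.00649 L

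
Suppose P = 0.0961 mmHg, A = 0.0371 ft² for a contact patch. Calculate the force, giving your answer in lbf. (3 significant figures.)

Rearranging P = F/A for F: F = P·A.
P = 0.0961 mmHg = 12.81 Pa; A = 0.0371 ft² = 0.003447 m².
F = 0.04416 N
0.04416 N × (1 lbf / 4.448 N) = 0.009928 lbf

0.00993 lbf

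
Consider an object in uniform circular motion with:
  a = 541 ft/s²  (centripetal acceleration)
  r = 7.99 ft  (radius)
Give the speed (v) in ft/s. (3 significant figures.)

65.7 ft/s

Solving a = v²/r for v: v = √(a·r).
a = 541 ft/s² = 164.9 m/s²; r = 7.99 ft = 2.435 m.
v = 20.04 m/s
20.04 m/s × (1 ft/s / 0.3048 m/s) = 65.75 ft/s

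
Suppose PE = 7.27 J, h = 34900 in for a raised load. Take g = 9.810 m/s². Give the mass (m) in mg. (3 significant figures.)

836 mg

Rearranging PE = m·g·h for m: m = PE/(g·h).
PE = 7.27 J; h = 34900 in = 886.5 m; g = 9.810 m/s².
m = 8.360×10^-4 kg
8.360×10^-4 kg × (1 mg / 1.000×10^-6 kg) = 836.0 mg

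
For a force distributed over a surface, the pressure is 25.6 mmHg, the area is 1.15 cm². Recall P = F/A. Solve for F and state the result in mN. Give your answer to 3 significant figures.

392 mN

Solving P = F/A for F: F = P·A.
P = 25.6 mmHg = 3413 Pa; A = 1.15 cm² = 1.150×10^-4 m².
F = 0.3925 N  (the unit combination reduces to kg·m/s² = N)
0.3925 N × (1 mN / 0.001000 N) = 392.5 mN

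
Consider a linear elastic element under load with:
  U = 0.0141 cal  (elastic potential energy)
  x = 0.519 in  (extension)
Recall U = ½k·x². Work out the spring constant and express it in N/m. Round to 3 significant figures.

Rearranging U = ½k·x² for k: k = 2U/x².
U = 0.0141 cal = 0.05899 J; x = 0.519 in = 0.01318 m.
k = 679.0 N/m

679 N/m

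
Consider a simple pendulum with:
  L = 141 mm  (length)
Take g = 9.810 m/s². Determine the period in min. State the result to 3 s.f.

0.0126 min

Directly: T = 2π√(L/g).
L = 141 mm = 0.1410 m; g = 9.810 m/s².
T = 0.7533 s
0.7533 s × (1 min / 60.00 s) = 0.01255 min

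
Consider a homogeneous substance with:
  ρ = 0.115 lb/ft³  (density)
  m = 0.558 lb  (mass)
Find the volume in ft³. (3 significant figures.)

4.85 ft³

Rearranging: V = m/ρ.
ρ = 0.115 lb/ft³ = 1.842 kg/m³; m = 0.558 lb = 0.2531 kg.
V = 0.1374 m³
0.1374 m³ × (1 ft³ / 0.02832 m³) = 4.852 ft³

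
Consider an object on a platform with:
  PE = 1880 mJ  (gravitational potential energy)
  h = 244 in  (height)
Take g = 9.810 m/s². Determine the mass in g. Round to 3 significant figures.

30.9 g

Rearranging: m = PE/(g·h).
PE = 1880 mJ = 1.880 J; h = 244 in = 6.198 m; g = 9.810 m/s².
m = 0.03092 kg
0.03092 kg × (1 g / 0.001000 kg) = 30.92 g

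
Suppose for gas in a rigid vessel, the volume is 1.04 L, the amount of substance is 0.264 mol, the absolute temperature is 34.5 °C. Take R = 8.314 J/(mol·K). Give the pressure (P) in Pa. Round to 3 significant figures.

From the ideal-gas law: P = nRT/V.
V = 1.04 L = 0.001040 m³; n = 0.264 mol; T = 34.5 °C = 307.6 K; R = 8.314 J/(mol·K).
P = 6.493×10^5 Pa

6.49×10^5 Pa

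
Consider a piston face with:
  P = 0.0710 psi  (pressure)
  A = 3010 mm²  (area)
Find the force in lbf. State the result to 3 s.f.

0.331 lbf

Rearranging P = F/A for F: F = P·A.
P = 0.0710 psi = 489.5 Pa; A = 3010 mm² = 0.003010 m².
F = 1.473 N
1.473 N × (1 lbf / 4.448 N) = 0.3313 lbf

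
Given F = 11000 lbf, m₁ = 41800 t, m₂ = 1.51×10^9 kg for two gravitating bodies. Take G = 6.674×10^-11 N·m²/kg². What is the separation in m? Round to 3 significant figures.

Rearranging F = G·m₁·m₂/r² for r: r = √(G·m₁m₂/F).
F = 11000 lbf = 48930 N; m₁ = 41800 t = 4.180×10^7 kg; m₂ = 1.51×10^9 kg; G = 6.674×10^-11 N·m²/kg².
r = 9.279 m

9.28 m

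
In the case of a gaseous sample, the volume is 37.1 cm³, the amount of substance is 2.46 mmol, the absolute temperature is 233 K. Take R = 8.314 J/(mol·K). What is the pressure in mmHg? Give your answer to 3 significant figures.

P is given directly by: P = nRT/V.
V = 37.1 cm³ = 3.710×10^-5 m³; n = 2.46 mmol = 0.002460 mol; T = 233 K; R = 8.314 J/(mol·K).
P = 1.284×10^5 Pa
1.284×10^5 Pa × (1 mmHg / 133.3 Pa) = 963.4 mmHg

963 mmHg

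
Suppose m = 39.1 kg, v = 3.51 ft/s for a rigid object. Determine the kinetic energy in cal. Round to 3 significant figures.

5.35 cal

KE is given directly by: KE = ½mv².
m = 39.1 kg; v = 3.51 ft/s = 1.070 m/s.
KE = 22.38 J  (the unit combination reduces to kg·m²/s² = J)
22.38 J × (1 cal / 4.184 J) = 5.348 cal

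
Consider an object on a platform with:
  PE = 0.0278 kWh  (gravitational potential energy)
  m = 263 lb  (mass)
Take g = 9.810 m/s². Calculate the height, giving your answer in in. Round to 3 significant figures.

3370 in

Rearranging PE = m·g·h for h: h = PE/(m·g).
PE = 0.0278 kWh = 1.001×10^5 J; m = 263 lb = 119.3 kg; g = 9.810 m/s².
h = 85.52 m
85.52 m × (1 in / 0.02540 m) = 3367 in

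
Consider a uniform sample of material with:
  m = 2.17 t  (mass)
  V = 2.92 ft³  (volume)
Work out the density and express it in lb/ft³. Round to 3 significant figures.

1640 lb/ft³

ρ is given directly by: ρ = m/V.
m = 2.17 t = 2170 kg; V = 2.92 ft³ = 0.08269 m³.
ρ = 26244 kg/m³
26244 kg/m³ × (1 lb/ft³ / 16.02 kg/m³) = 1638 lb/ft³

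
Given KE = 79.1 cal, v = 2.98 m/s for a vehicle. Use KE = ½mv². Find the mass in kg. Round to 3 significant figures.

Solving KE = ½mv² for m: m = 2·KE/v².
KE = 79.1 cal = 331.0 J; v = 2.98 m/s.
m = 74.54 kg

74.5 kg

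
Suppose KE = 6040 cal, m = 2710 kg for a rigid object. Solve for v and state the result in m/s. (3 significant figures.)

4.32 m/s

Rearranging: v = √(2·KE/m).
KE = 6040 cal = 25271 J; m = 2710 kg.
v = 4.319 m/s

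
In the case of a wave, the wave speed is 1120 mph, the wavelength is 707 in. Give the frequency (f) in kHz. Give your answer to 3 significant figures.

Rearranging: f = v/λ.
v = 1120 mph = 500.7 m/s; λ = 707 in = 17.96 m.
f = 27.88 Hz
27.88 Hz × (1 kHz / 1000 Hz) = 0.02788 kHz

0.0279 kHz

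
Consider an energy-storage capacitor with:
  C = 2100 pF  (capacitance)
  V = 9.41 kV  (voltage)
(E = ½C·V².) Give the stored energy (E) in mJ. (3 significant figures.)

Directly: E = ½CV².
C = 2100 pF = 2.100×10^-9 F; V = 9.41 kV = 9410 V.
E = 0.09298 J  (the unit combination reduces to kg·m²/s² = J)
0.09298 J × (1 mJ / 0.001000 J) = 92.98 mJ

93.0 mJ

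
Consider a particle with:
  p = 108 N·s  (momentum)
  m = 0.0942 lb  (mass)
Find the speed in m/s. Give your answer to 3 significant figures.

2530 m/s

Solving p = m·v for v: v = p/m.
p = 108 N·s = 108.0 kg·m/s; m = 0.0942 lb = 0.04273 kg.
v = 2528 m/s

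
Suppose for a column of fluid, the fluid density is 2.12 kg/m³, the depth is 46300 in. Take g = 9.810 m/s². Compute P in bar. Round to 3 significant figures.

0.245 bar

P is given directly by: P = ρgh.
ρ = 2.12 kg/m³; h = 46300 in = 1176 m; g = 9.810 m/s².
P = 24458 Pa
24458 Pa × (1 bar / 1.000×10^5 Pa) = 0.2446 bar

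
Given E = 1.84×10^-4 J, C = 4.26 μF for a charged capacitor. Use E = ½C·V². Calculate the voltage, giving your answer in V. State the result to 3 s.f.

Rearranging E = ½C·V² for V: V = √(2E/C).
E = 1.84×10^-4 J; C = 4.26 μF = 4.260×10^-6 F.
V = 9.294 V

9.29 V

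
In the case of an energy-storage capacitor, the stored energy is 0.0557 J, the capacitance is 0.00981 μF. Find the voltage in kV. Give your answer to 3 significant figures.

Rearranging: V = √(2E/C).
E = 0.0557 J; C = 0.00981 μF = 9.810×10^-9 F.
V = 3370 V
3370 V × (1 kV / 1000 V) = 3.370 kV

3.37 kV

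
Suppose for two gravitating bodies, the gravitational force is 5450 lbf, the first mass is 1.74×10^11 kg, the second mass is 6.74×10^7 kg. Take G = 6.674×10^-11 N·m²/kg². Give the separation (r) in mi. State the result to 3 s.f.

0.112 mi

Solving F = G·m₁·m₂/r² for r: r = √(G·m₁m₂/F).
F = 5450 lbf = 24243 N; m₁ = 1.74×10^11 kg; m₂ = 6.74×10^7 kg; G = 6.674×10^-11 N·m²/kg².
r = 179.7 m
179.7 m × (1 mi / 1609 m) = 0.1116 mi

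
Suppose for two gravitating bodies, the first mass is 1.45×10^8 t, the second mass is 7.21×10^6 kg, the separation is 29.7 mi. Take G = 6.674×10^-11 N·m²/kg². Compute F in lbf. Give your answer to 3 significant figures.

From Newton's law of gravitation: F = Gm₁m₂/r².
m₁ = 1.45×10^8 t = 1.450×10^11 kg; m₂ = 7.21×10^6 kg; r = 29.7 mi = 47798 m; G = 6.674×10^-11 N·m²/kg².
F = 0.03054 N
0.03054 N × (1 lbf / 4.448 N) = 0.006866 lbf

0.00687 lbf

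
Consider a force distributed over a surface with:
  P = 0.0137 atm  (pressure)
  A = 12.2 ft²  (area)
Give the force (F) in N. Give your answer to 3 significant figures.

1570 N

Rearranging P = F/A for F: F = P·A.
P = 0.0137 atm = 1388 Pa; A = 12.2 ft² = 1.133 m².
F = 1573 N  (the unit combination reduces to kg·m/s² = N)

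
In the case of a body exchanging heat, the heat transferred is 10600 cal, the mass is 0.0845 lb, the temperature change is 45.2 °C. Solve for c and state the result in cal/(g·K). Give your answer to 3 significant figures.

Rearranging: c = Q/(m·ΔT).
Q = 10600 cal = 44350 J; m = 0.0845 lb = 0.03833 kg; ΔT = 45.2 °C = 45.20 K.
c = 25600 J/(kg·K)
25600 J/(kg·K) × (1 cal/(g·K) / 4184 J/(kg·K)) = 6.119 cal/(g·K)

6.12 cal/(g·K)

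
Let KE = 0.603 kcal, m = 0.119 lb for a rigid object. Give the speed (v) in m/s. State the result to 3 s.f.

Rearranging: v = √(2·KE/m).
KE = 0.603 kcal = 2523 J; m = 0.119 lb = 0.05398 kg.
v = 305.7 m/s

306 m/s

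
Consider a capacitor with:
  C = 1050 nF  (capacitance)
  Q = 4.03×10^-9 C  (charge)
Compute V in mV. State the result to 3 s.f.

3.84 mV

Rearranging: V = Q/C.
C = 1050 nF = 1.050×10^-6 F; Q = 4.03×10^-9 C.
V = 0.003838 V
0.003838 V × (1 mV / 0.001000 V) = 3.838 mV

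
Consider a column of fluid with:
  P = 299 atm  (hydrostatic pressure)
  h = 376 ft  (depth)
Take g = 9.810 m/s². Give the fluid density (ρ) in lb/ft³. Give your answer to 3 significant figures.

1680 lb/ft³

Rearranging: ρ = P/(g·h).
P = 299 atm = 3.030×10^7 Pa; h = 376 ft = 114.6 m; g = 9.810 m/s².
ρ = 26947 kg/m³
26947 kg/m³ × (1 lb/ft³ / 16.02 kg/m³) = 1682 lb/ft³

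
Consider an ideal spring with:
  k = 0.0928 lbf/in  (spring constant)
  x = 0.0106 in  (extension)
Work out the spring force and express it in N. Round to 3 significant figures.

0.00438 N

From Hooke's law: F = kx.
k = 0.0928 lbf/in = 16.25 N/m; x = 0.0106 in = 2.692×10^-4 m.
F = 0.004376 N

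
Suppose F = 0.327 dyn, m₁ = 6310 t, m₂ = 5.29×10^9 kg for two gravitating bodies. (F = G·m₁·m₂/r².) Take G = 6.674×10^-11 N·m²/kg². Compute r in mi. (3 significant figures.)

513 mi

From Newton's law of gravitation: r = √(G·m₁m₂/F).
F = 0.327 dyn = 3.270×10^-6 N; m₁ = 6310 t = 6.310×10^6 kg; m₂ = 5.29×10^9 kg; G = 6.674×10^-11 N·m²/kg².
r = 8.254×10^5 m
8.254×10^5 m × (1 mi / 1609 m) = 512.9 mi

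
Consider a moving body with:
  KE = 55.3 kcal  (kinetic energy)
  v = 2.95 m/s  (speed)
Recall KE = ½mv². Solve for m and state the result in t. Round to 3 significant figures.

Rearranging: m = 2·KE/v².
KE = 55.3 kcal = 2.314×10^5 J; v = 2.95 m/s.
m = 53174 kg
53174 kg × (1 t / 1000 kg) = 53.17 t

53.2 t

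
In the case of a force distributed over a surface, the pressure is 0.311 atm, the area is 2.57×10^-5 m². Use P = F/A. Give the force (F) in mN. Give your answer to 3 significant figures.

Rearranging P = F/A for F: F = P·A.
P = 0.311 atm = 31512 Pa; A = 2.57×10^-5 m².
F = 0.8099 N  (the unit combination reduces to kg·m/s² = N)
0.8099 N × (1 mN / 0.001000 N) = 809.9 mN

810 mN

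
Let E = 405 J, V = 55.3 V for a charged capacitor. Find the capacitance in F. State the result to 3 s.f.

Rearranging: C = 2E/V².
E = 405 J; V = 55.3 V.
C = 0.2649 F

0.265 F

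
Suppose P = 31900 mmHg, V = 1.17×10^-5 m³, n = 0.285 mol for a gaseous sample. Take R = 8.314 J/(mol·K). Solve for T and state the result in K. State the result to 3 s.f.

Rearranging PV = nRT for T: T = PV/(nR).
P = 31900 mmHg = 4.253×10^6 Pa; V = 1.17×10^-5 m³; n = 0.285 mol; R = 8.314 J/(mol·K).
T = 21.00 K

21.0 K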